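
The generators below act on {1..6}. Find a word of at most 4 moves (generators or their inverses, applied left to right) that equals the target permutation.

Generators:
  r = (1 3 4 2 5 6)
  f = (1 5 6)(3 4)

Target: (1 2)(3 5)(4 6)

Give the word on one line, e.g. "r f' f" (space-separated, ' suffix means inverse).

r' r' r'

  after r': (1 6 5 2 4 3)
  after r': (1 5 4)(2 3 6)
  after r': (1 2)(3 5)(4 6)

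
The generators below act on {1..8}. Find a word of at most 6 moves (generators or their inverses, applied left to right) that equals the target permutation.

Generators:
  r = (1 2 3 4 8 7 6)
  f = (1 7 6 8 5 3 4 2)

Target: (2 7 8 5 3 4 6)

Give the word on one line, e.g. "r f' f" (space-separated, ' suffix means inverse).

r' f r f'

  after r': (1 6 7 8 4 3 2)
  after f: (1 8 2 7 5 3)
  after r: (1 7 5 4 8 3 2 6)
  after f': (2 7 8 5 3 4 6)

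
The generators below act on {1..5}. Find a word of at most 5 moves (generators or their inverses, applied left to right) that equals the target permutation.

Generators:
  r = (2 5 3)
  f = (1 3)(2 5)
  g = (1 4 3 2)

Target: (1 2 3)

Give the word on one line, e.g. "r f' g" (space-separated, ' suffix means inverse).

  after f': (1 3)(2 5)
  after r: (1 2 3)
  after f: (1 5 2)
  after f: (1 2 3)

f' r f f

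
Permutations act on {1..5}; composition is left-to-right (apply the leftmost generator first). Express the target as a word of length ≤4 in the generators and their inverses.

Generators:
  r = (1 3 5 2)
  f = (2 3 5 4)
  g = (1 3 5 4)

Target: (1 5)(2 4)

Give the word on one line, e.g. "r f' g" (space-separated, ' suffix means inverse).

  after g': (1 4 5 3)
  after f: (1 2 3)
  after f: (1 3)(2 5 4)
  after g: (1 5)(2 4)

g' f f g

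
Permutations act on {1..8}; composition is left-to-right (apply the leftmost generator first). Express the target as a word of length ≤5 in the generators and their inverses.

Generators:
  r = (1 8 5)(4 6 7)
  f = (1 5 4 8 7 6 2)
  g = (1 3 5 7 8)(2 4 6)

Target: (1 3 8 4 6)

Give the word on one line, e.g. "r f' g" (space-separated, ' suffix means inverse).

  after g: (1 3 5 7 8)(2 4 6)
  after f: (1 3 4 2 8 5 6)
  after r': (1 3 7 6 5 4 2)
  after f': (1 3 8 4 6)

g f r' f'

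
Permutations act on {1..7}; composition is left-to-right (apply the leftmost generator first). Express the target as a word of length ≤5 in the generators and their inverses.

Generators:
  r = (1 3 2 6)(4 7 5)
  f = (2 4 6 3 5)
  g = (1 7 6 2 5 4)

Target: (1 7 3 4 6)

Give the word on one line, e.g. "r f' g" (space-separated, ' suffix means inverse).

g g f' g' r'

  after g: (1 7 6 2 5 4)
  after g: (1 6 5)(2 4 7)
  after f': (1 4 7 5)(3 6)
  after g': (1 5 4)(2 6 3 7)
  after r': (1 7 3 4 6)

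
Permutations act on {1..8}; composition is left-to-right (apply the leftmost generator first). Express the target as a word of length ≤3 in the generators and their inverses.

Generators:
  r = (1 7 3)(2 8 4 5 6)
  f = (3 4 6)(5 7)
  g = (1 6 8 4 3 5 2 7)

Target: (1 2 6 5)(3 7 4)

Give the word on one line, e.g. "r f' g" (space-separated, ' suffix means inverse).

  after r: (1 7 3)(2 8 4 5 6)
  after g': (1 2 6 5)(3 7 4)

r g'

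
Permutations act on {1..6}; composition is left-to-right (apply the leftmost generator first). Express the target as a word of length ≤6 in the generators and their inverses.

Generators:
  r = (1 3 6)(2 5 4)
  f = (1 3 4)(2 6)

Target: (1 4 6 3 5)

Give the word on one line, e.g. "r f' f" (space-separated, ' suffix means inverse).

  after f': (1 4 3)(2 6)
  after r': (1 5 2 3 6 4)
  after f: (1 5 6)(2 4 3)
  after r: (1 4 6 3 5)

f' r' f r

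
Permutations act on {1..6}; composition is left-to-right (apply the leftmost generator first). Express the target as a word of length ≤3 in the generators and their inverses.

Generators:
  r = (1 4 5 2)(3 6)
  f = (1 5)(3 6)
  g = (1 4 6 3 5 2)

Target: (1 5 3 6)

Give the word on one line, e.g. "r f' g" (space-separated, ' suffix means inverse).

  after g': (1 2 5 3 6 4)
  after f': (1 2)(4 5 6)
  after r': (1 5 3 6)

g' f' r'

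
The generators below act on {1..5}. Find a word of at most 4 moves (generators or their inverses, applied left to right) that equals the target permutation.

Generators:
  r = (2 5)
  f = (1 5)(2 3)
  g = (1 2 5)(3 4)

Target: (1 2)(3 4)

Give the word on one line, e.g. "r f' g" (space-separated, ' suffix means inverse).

r g

  after r: (2 5)
  after g: (1 2)(3 4)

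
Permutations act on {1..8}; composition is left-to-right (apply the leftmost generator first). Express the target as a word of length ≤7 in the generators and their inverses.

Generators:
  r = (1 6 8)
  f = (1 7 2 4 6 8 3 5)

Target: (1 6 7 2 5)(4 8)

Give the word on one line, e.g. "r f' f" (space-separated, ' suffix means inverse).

  after f': (1 5 3 8 6 4 2 7)
  after r: (1 5 3)(2 7 6 4)
  after f': (1 3 5 8 6 2)(4 7)
  after f': (1 8 4)(2 5 6 7)
  after r': (1 6 7 2 5)(4 8)

f' r f' f' r'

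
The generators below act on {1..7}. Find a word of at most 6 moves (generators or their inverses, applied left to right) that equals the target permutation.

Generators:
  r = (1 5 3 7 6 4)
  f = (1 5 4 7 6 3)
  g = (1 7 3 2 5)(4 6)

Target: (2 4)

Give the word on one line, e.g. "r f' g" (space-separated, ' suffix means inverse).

r' g' r f g'

  after r': (1 4 6 7 3 5)
  after g': (1 6)(2 3)
  after r: (1 4)(2 7 6 5 3)
  after f: (1 7 3 2 6 4 5)
  after g': (2 4)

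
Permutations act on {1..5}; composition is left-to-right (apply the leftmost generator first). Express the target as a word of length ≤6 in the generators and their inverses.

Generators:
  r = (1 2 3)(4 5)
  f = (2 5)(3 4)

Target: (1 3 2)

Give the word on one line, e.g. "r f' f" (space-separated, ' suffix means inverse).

r r f' f'

  after r: (1 2 3)(4 5)
  after r: (1 3 2)
  after f': (1 4 3 5 2)
  after f': (1 3 2)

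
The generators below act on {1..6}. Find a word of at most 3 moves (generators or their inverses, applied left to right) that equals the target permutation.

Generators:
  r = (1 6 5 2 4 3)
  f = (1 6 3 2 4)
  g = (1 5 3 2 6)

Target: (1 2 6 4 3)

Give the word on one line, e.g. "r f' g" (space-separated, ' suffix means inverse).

f' f'

  after f': (1 4 2 3 6)
  after f': (1 2 6 4 3)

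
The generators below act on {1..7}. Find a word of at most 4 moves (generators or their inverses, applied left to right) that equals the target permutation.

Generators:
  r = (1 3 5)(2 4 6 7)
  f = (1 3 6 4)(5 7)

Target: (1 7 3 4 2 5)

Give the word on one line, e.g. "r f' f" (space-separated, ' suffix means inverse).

r' f'

  after r': (1 5 3)(2 7 6 4)
  after f': (1 7 3 4 2 5)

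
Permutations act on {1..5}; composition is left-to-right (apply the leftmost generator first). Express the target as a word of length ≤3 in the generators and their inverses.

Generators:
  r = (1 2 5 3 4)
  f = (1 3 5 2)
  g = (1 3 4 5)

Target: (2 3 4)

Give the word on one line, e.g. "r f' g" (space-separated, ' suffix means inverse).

g' r' f

  after g': (1 5 4 3)
  after r': (1 2)(3 4 5)
  after f: (2 3 4)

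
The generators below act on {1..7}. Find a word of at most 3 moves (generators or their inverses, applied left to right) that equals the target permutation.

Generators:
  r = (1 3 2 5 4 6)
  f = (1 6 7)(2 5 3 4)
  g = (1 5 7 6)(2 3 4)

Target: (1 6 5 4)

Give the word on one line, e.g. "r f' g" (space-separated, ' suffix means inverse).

  after r': (1 6 4 5 2 3)
  after g: (2 4 7 6)(3 5)
  after f: (1 6 5 4)

r' g f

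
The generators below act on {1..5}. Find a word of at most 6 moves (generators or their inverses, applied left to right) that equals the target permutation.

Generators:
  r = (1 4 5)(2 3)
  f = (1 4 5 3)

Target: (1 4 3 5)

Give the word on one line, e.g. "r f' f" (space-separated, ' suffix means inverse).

  after f': (1 3 5 4)
  after r': (1 2 3 4 5)
  after r': (1 3)
  after f': (1 5 4)
  after f': (1 4 3 5)

f' r' r' f' f'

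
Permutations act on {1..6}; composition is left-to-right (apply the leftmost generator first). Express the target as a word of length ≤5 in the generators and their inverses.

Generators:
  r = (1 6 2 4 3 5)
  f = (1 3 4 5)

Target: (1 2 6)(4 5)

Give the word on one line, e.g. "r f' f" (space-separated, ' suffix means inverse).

f f r'

  after f: (1 3 4 5)
  after f: (1 4)(3 5)
  after r': (1 2 6)(4 5)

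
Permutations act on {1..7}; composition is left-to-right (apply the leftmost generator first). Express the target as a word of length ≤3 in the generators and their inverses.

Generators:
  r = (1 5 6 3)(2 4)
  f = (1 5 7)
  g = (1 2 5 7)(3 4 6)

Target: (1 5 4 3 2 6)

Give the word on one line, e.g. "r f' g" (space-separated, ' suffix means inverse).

  after f': (1 7 5)
  after g: (2 5)(3 4 6)
  after r: (1 5 4 3 2 6)

f' g r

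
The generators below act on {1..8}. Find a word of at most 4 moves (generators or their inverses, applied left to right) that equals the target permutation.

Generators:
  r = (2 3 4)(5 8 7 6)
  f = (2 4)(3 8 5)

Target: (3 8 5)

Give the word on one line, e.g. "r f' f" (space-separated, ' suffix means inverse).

f' f'

  after f': (2 4)(3 5 8)
  after f': (3 8 5)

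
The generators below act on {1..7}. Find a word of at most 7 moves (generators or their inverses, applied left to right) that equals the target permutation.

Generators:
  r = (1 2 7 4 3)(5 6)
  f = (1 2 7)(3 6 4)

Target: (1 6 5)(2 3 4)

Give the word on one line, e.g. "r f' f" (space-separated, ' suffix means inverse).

f r f r' f

  after f: (1 2 7)(3 6 4)
  after r: (1 7 2 4)(3 5 6)
  after f: (2 3 5 4)
  after r': (1 3 6 5 7 2 4)
  after f: (1 6 5)(2 3 4)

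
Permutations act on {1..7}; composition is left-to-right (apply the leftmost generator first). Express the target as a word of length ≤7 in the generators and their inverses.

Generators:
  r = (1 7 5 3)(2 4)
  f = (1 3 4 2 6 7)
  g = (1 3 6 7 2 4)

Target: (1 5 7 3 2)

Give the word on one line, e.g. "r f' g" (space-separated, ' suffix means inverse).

f' r g f' g'

  after f': (1 7 6 2 4 3)
  after r: (1 5 3 7 6 4)
  after g: (1 5 6)(2 4 3)
  after f': (1 5 2 3 4)(6 7)
  after g': (1 5 7 3 2)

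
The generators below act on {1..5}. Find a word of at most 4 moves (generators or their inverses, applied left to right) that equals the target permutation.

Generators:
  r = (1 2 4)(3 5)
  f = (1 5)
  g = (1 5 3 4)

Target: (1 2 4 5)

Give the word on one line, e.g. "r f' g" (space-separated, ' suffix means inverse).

r' r' f'

  after r': (1 4 2)(3 5)
  after r': (1 2 4)
  after f': (1 2 4 5)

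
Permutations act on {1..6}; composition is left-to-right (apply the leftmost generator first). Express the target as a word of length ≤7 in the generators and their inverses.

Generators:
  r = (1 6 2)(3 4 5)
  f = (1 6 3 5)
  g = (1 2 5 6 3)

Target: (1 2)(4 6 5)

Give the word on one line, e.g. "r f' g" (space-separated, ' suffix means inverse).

r' f' r' r' r'

  after r': (1 2 6)(3 5 4)
  after f': (1 2)(4 6 5)
  after r': (1 6 4)(3 5)
  after r': (2 6 3 4)
  after r': (1 2)(4 6 5)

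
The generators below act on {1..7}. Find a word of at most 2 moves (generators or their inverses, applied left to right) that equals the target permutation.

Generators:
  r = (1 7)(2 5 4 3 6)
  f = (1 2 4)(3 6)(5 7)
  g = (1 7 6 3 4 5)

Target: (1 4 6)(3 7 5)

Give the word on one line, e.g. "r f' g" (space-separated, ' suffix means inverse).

  after g': (1 5 4 3 6 7)
  after g': (1 4 6)(3 7 5)

g' g'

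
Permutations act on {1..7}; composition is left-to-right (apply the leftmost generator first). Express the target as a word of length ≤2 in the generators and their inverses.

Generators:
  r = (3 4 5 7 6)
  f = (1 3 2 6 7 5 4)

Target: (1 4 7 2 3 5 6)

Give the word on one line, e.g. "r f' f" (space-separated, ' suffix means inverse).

  after r: (3 4 5 7 6)
  after f': (1 4 7 2 3 5 6)

r f'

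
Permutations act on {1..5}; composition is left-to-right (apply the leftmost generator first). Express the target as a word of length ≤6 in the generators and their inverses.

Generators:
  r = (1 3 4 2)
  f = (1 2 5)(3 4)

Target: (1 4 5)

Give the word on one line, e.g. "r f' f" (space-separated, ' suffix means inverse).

  after r': (1 2 4 3)
  after r': (1 4)(2 3)
  after r': (1 3 4 2)
  after f: (1 4 5)

r' r' r' f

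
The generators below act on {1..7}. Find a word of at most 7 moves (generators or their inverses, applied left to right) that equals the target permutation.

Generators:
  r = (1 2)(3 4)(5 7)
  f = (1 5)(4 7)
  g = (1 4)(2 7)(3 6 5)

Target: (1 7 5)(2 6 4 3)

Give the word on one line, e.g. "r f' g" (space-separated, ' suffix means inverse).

r' g' g' f' g'

  after r': (1 2)(3 4)(5 7)
  after g': (1 7 6 3)(2 4 5)
  after g': (1 2)(3 4 6 5 7)
  after f': (1 2 5 4 6)(3 7)
  after g': (1 7 5)(2 6 4 3)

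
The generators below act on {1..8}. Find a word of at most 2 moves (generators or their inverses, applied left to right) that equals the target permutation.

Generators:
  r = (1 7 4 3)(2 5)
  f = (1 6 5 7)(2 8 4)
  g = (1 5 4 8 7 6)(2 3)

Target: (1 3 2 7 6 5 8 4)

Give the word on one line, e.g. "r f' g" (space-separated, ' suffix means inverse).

  after r': (1 3 4 7)(2 5)
  after f: (1 3 2 7 6 5 8 4)

r' f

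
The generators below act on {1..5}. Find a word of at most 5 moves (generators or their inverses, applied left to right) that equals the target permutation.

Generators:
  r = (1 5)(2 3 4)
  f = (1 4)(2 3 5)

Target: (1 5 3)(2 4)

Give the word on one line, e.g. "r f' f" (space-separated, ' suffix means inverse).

f' r' f

  after f': (1 4)(2 5 3)
  after r': (1 3 4 5 2)
  after f: (1 5 3)(2 4)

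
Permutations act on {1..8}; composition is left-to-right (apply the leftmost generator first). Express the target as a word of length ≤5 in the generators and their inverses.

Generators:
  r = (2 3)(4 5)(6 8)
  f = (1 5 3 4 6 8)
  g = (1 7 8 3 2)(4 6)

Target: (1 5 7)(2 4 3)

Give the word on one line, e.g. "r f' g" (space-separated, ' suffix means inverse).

f' g f r'

  after f': (1 8 6 4 3 5)
  after g: (1 3 5 7 8 4 2)
  after f: (1 4 2 5 7)(6 8)
  after r': (1 5 7)(2 4 3)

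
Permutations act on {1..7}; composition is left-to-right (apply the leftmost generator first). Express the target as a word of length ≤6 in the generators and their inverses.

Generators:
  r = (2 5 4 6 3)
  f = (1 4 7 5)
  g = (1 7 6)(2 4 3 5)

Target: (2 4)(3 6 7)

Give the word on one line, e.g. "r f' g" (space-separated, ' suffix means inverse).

  after f: (1 4 7 5)
  after f: (1 7)(4 5)
  after g': (2 5)(3 4)(6 7)
  after r: (2 4)(3 6 7)

f f g' r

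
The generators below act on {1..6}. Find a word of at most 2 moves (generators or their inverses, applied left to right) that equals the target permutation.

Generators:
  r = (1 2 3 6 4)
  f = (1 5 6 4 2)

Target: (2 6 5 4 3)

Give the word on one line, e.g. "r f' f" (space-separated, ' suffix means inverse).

  after f': (1 2 4 6 5)
  after r': (2 6 5 4 3)

f' r'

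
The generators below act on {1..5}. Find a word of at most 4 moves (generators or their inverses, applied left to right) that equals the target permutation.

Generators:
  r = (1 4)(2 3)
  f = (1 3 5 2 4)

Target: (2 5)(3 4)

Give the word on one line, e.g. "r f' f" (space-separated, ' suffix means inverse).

  after f': (1 4 2 5 3)
  after r': (2 5)(3 4)

f' r'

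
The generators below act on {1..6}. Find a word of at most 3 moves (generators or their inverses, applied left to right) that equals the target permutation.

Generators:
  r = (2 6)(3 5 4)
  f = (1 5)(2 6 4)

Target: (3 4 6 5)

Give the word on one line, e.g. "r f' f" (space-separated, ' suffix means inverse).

  after f': (1 5)(2 4 6)
  after f': (2 6 4)
  after r': (3 4 6 5)

f' f' r'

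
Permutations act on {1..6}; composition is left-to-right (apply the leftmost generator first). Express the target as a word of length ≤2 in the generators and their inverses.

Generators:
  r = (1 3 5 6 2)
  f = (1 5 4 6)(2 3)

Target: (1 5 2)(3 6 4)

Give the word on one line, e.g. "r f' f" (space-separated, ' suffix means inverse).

f' r'

  after f': (1 6 4 5)(2 3)
  after r': (1 5 2)(3 6 4)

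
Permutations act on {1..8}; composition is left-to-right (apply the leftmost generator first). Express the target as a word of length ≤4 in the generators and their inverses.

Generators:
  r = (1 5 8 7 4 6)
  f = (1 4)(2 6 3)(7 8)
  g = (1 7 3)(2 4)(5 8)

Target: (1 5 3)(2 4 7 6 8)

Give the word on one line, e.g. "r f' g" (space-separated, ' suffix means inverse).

r r g

  after r: (1 5 8 7 4 6)
  after r: (1 8 4)(5 7 6)
  after g: (1 5 3)(2 4 7 6 8)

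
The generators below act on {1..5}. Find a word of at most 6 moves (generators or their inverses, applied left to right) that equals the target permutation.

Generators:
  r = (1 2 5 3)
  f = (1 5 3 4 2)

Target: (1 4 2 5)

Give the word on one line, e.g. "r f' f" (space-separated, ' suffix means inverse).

f' r' f f f

  after f': (1 2 4 3 5)
  after r': (2 4 5 3)
  after f: (1 5 4 3)
  after f: (1 3 5 2)
  after f: (1 4 2 5)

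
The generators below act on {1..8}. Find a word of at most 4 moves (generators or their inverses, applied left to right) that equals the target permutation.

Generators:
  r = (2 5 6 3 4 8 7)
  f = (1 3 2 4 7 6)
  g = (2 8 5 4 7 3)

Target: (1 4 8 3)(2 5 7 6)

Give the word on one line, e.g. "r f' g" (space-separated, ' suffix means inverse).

  after r': (2 7 8 4 3 6 5)
  after g: (2 3 6 4)(5 8 7)
  after f: (1 3)(5 8 6 7)
  after r: (1 4 8 3)(2 5 7 6)

r' g f r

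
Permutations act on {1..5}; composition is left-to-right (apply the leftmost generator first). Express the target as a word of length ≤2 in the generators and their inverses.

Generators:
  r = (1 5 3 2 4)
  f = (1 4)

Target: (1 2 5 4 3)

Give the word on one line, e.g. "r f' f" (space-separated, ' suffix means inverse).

r' r'

  after r': (1 4 2 3 5)
  after r': (1 2 5 4 3)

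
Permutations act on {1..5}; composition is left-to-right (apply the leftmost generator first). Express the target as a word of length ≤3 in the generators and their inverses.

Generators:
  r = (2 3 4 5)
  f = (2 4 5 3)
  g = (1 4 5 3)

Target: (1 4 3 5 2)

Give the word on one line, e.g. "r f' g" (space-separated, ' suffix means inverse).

  after r: (2 3 4 5)
  after g: (1 4 3 5 2)

r g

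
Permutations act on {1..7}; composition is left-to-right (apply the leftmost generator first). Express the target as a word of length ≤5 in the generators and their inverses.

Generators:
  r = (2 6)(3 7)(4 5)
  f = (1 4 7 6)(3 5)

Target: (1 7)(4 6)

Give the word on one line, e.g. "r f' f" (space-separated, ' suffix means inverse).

  after f: (1 4 7 6)(3 5)
  after f: (1 7)(4 6)
  after r: (1 3 7)(2 6 5 4)
  after r: (1 7)(4 6)

f f r r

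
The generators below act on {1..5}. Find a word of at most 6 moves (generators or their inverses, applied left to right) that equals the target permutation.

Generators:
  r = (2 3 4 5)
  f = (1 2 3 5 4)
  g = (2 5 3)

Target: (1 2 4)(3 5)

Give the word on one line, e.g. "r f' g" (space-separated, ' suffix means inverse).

  after r: (2 3 4 5)
  after r: (2 4)(3 5)
  after f': (1 4)(2 5)
  after r': (1 3 2 4)
  after g: (1 2 4)(3 5)

r r f' r' g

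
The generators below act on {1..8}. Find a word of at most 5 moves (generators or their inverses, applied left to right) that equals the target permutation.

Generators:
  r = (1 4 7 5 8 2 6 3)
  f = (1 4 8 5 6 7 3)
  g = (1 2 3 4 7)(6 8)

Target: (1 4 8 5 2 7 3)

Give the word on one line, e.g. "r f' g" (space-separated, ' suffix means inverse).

  after r': (1 3 6 2 8 5 7 4)
  after g': (1 2 6)(3 8 5 4 7)
  after r: (1 6 4 5 7)(2 3)
  after f: (1 7 4 6 8 5 3 2)
  after g': (1 4 8 5 2 7 3)

r' g' r f g'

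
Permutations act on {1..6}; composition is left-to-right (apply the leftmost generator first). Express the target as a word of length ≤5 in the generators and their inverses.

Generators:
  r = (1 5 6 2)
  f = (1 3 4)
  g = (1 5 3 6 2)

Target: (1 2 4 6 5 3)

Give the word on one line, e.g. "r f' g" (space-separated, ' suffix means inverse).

g f' r g

  after g: (1 5 3 6 2)
  after f': (1 5)(2 4 3 6)
  after r: (1 6)(2 4 3)
  after g: (1 2 4 6 5 3)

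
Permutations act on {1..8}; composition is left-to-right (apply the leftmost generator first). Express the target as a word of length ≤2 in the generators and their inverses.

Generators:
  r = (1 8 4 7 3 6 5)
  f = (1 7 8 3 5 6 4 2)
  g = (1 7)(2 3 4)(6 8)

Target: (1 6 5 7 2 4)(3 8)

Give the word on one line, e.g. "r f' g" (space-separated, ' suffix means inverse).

r g'

  after r: (1 8 4 7 3 6 5)
  after g': (1 6 5 7 2 4)(3 8)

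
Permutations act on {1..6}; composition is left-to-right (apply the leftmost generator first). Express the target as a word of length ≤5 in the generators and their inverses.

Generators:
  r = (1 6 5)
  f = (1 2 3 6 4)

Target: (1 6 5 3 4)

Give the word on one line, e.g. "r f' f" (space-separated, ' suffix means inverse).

  after f: (1 2 3 6 4)
  after r': (1 2 3)(4 5 6)
  after f': (3 4 5)
  after r: (1 6 5 3 4)

f r' f' r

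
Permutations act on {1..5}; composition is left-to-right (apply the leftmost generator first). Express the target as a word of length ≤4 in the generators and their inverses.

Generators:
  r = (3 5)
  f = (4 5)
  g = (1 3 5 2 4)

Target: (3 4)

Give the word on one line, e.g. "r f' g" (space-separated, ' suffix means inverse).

f' r' f'

  after f': (4 5)
  after r': (3 5 4)
  after f': (3 4)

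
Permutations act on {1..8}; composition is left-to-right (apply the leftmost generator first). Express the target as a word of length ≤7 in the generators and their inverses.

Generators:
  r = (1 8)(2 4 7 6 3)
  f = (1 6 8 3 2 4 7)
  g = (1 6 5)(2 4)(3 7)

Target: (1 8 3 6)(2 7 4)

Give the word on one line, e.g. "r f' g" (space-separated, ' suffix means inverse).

  after r': (1 8)(2 3 6 7 4)
  after r': (2 6 4 3 7)
  after f: (1 6 7 4 2 8 3)
  after r: (1 3 8 2)
  after f': (1 8 3 6)(2 7 4)

r' r' f r f'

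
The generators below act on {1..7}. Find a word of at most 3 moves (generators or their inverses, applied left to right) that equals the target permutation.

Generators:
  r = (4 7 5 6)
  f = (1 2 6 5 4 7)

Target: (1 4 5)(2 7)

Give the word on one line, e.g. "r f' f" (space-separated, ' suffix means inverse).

r f' f'

  after r: (4 7 5 6)
  after f': (1 7 6 5 2)
  after f': (1 4 5)(2 7)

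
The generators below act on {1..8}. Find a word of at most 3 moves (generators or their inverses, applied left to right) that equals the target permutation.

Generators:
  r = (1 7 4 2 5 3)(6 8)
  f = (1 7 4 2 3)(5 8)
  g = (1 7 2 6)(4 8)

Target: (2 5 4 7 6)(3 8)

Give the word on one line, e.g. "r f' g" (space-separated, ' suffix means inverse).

  after r': (1 3 5 2 4 7)(6 8)
  after g': (1 3 5 7 6 4)(2 8)
  after f: (2 5 4 7 6)(3 8)

r' g' f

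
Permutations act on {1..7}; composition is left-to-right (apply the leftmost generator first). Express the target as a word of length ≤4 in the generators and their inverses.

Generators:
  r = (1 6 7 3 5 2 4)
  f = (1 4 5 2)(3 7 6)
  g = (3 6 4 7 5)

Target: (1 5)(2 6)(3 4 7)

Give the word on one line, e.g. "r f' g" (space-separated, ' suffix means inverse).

g f' g f'

  after g: (3 6 4 7 5)
  after f': (1 2 5 6)(3 7 4)
  after g: (1 2 3 5 4 6)
  after f': (1 5)(2 6)(3 4 7)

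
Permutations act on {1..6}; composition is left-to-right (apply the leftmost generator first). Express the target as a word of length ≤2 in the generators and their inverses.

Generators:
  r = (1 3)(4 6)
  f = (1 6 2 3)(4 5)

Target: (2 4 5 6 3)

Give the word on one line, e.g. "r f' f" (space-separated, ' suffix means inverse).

  after f': (1 3 2 6)(4 5)
  after r': (2 4 5 6 3)

f' r'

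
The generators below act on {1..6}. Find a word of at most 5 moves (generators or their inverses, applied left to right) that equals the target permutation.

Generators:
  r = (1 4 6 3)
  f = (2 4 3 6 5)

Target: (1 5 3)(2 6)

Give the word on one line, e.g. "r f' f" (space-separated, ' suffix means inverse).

r f f f

  after r: (1 4 6 3)
  after f: (1 3)(2 4 5)
  after f: (1 6 5 4 2 3)
  after f: (1 5 3)(2 6)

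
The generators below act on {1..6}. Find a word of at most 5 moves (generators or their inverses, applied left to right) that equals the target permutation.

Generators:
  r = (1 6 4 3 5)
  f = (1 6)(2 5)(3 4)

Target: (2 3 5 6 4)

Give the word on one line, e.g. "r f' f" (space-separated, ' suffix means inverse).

  after r': (1 5 3 4 6)
  after f: (1 2 5 4)
  after r': (1 2 3 4 5 6)
  after f: (1 5)(2 4)
  after r: (2 3 5 6 4)

r' f r' f r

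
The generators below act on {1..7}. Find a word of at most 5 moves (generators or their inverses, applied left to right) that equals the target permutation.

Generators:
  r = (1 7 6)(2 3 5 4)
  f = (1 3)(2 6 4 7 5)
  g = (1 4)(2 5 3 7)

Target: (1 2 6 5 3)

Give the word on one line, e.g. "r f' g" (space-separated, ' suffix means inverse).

g' f' r' f f

  after g': (1 4)(2 7 3 5)
  after f': (1 6 2 4 3 7)
  after r': (1 7 6 4 2 5 3)
  after f: (1 5)(4 6 7)
  after f: (1 2 6 5 3)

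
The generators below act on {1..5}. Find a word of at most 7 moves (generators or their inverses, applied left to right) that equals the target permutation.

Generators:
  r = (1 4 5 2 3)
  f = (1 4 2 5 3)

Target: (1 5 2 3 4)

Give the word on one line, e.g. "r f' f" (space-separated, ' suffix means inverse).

  after r': (1 3 2 5 4)
  after f: (2 3 5)
  after r': (1 3 4)
  after r': (1 2 5 4 3)
  after f: (1 5 2 3 4)

r' f r' r' f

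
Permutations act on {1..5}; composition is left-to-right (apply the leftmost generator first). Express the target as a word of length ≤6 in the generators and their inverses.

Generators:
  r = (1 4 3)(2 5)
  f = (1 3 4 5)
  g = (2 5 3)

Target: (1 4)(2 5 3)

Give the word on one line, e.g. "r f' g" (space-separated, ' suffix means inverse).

r g' f' r'

  after r: (1 4 3)(2 5)
  after g': (1 4 5 3)
  after f': (1 3 5)
  after r': (1 4)(2 5 3)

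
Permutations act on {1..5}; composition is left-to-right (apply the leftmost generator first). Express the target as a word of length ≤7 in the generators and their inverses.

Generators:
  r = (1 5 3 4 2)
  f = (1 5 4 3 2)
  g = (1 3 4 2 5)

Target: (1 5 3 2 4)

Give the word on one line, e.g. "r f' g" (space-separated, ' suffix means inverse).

  after f: (1 5 4 3 2)
  after f: (1 4 2 5 3)
  after f: (1 3 5 2 4)
  after f: (1 2 3 4 5)
  after g: (1 5 3 2 4)

f f f f g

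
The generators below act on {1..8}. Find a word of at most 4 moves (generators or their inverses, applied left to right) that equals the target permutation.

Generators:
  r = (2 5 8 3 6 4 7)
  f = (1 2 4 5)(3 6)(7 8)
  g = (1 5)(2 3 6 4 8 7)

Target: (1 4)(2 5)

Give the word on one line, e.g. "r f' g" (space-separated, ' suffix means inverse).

f f

  after f: (1 2 4 5)(3 6)(7 8)
  after f: (1 4)(2 5)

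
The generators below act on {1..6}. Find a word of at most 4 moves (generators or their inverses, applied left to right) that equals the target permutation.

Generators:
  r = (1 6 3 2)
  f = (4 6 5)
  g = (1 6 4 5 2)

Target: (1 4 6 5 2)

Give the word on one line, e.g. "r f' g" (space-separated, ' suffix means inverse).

g f f

  after g: (1 6 4 5 2)
  after f: (1 5 2)
  after f: (1 4 6 5 2)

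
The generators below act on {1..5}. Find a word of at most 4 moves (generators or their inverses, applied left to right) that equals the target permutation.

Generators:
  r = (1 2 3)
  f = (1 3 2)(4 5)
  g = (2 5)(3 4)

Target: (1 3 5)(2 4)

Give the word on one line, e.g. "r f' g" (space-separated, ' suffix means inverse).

g' r f'

  after g': (2 5)(3 4)
  after r: (1 2 5 3 4)
  after f': (1 3 5)(2 4)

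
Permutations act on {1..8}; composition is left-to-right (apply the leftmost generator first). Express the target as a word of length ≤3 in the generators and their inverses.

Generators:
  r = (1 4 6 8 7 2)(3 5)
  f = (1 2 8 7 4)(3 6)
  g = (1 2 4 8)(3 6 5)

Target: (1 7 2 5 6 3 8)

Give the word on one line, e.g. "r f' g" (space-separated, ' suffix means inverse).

  after f: (1 2 8 7 4)(3 6)
  after r': (1 7)(2 6 5 3 4)
  after g: (1 7 2 5 6 3 8)

f r' g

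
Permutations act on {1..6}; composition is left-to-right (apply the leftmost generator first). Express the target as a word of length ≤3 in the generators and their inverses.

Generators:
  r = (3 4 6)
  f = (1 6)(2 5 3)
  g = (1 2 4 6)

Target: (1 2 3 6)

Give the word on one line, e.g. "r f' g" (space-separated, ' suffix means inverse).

g r r

  after g: (1 2 4 6)
  after r: (1 2 6)(3 4)
  after r: (1 2 3 6)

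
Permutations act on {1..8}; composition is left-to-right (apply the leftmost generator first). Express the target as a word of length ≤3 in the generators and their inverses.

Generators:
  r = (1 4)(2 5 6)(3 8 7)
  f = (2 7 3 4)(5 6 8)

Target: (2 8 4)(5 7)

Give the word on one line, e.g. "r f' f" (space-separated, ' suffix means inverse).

  after r: (1 4)(2 5 6)(3 8 7)
  after r: (2 6 5)(3 7 8)
  after f: (2 8 4)(5 7)

r r f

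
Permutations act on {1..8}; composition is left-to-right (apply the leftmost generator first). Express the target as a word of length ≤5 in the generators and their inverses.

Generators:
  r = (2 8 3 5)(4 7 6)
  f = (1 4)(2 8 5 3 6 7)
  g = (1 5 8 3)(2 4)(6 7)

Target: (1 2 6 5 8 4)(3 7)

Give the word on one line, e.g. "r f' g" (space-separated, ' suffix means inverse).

  after g: (1 5 8 3)(2 4)(6 7)
  after r: (1 2 7 4 8 5 3)
  after f': (1 7)(2 6 3 4)
  after r': (1 4 5 3 6 8 2 7)
  after g': (1 2 6 5 8 4)(3 7)

g r f' r' g'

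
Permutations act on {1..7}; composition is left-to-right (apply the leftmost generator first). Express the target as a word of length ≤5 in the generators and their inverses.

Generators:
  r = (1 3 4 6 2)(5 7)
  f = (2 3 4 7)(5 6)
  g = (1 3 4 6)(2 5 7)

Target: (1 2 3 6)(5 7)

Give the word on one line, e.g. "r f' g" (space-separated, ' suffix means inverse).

  after g': (1 6 4 3)(2 7 5)
  after f': (1 5 7 6 3)(2 4)
  after r: (1 7 2 6 4)
  after g': (1 5 2 4 6 3)
  after g': (1 2 3 6)(5 7)

g' f' r g' g'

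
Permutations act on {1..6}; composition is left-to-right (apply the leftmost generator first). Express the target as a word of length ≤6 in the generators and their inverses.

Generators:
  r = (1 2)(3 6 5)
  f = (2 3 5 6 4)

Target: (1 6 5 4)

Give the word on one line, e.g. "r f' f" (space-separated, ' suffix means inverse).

f r' f' f'

  after f: (2 3 5 6 4)
  after r': (1 2 5 3 6 4)
  after f': (1 4)(2 3 5)
  after f': (1 6 5 4)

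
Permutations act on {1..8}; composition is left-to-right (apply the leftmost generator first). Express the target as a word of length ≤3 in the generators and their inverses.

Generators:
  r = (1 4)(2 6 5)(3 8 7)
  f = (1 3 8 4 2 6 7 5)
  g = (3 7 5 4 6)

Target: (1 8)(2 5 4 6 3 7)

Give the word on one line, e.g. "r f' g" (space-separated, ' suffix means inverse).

f r

  after f: (1 3 8 4 2 6 7 5)
  after r: (1 8)(2 5 4 6 3 7)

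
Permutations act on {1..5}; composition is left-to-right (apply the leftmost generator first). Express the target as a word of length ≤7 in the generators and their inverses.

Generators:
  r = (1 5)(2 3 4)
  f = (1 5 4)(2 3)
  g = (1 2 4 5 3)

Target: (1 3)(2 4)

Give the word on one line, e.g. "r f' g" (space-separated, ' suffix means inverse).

  after g: (1 2 4 5 3)
  after r: (1 3 5 4)
  after f: (1 2 3 4 5)
  after g': (2 5 3)
  after g': (1 3)(2 4)

g r f g' g'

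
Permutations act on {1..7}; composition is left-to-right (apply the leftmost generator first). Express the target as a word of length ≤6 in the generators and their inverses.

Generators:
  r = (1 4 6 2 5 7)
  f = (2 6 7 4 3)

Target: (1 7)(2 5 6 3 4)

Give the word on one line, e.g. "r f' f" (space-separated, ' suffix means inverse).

  after r: (1 4 6 2 5 7)
  after f: (1 3 2 5 4 7)
  after f: (1 2 5 3 6 7)
  after f: (1 6 4 3 7)(2 5)
  after f: (1 7)(2 5 6 3 4)

r f f f f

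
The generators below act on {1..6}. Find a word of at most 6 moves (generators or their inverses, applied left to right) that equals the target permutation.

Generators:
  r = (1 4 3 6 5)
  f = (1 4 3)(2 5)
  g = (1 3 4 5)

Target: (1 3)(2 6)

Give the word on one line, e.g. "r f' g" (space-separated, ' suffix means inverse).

  after f': (1 3 4)(2 5)
  after g: (1 4 3 5 2)
  after g: (1 5 2 3)
  after r: (2 6 5)(3 4)
  after f': (1 3)(2 6)

f' g g r f'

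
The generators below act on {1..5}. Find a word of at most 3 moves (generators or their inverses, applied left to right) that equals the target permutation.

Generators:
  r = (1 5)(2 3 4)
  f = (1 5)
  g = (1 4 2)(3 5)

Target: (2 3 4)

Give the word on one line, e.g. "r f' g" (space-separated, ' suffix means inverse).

  after f': (1 5)
  after r: (2 3 4)

f' r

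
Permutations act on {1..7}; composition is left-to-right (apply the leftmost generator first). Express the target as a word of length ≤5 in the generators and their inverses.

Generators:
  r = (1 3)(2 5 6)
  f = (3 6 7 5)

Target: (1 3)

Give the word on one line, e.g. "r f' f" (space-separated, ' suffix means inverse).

  after r: (1 3)(2 5 6)
  after r: (2 6 5)
  after r: (1 3)

r r r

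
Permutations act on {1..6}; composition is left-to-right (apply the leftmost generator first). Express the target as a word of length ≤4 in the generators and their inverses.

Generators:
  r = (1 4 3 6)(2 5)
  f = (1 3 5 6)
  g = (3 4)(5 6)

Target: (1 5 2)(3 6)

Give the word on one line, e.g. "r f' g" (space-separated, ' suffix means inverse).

  after r: (1 4 3 6)(2 5)
  after g': (1 3 5 2 6)
  after f: (1 5 2)(3 6)

r g' f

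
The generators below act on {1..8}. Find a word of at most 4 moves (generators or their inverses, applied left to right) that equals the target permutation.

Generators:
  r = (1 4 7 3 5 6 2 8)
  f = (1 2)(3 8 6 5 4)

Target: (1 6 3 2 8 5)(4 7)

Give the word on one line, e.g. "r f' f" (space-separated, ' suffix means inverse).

  after f: (1 2)(3 8 6 5 4)
  after r': (1 6 3 2 8 5)(4 7)

f r'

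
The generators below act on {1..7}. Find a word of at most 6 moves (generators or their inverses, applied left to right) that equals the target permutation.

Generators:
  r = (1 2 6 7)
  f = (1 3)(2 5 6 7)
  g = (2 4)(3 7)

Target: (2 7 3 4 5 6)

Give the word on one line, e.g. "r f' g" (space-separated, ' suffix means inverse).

r' g' f g

  after r': (1 7 6 2)
  after g': (1 3 7 6 4 2)
  after f: (2 3)(4 5 6)
  after g: (2 7 3 4 5 6)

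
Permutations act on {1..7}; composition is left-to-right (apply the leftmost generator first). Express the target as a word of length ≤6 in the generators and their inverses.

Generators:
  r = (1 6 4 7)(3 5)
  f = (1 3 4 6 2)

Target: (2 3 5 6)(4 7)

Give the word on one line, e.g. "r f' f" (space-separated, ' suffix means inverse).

  after r: (1 6 4 7)(3 5)
  after f': (1 4 7 2 6 3 5)
  after f': (1 3 5 2 4 7 6)
  after f': (2 3 5 6)(4 7)

r f' f' f'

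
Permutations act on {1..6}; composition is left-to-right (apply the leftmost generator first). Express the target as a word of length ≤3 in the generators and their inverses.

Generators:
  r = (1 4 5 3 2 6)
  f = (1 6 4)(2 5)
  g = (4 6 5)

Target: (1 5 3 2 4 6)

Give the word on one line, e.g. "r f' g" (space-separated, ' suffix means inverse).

  after r: (1 4 5 3 2 6)
  after g': (1 5 3 2 4 6)

r g'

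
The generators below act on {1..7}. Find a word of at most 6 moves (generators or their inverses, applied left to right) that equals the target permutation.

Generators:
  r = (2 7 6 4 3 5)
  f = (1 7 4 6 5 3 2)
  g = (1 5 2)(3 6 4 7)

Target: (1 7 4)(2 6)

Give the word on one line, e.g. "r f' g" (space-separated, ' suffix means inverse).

  after g: (1 5 2)(3 6 4 7)
  after r': (1 3 7 4 2)
  after f: (1 2 7 6 5 3 4)
  after r: (1 7 4)(2 6)

g r' f r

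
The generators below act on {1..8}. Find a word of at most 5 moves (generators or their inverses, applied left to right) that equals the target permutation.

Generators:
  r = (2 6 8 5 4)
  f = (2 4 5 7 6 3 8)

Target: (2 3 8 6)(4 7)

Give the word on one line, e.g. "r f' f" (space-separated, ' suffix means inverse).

  after r: (2 6 8 5 4)
  after r: (2 8 4 6 5)
  after f': (2 3 6 4 7 5 8)
  after r: (2 3 8 6)(4 7)

r r f' r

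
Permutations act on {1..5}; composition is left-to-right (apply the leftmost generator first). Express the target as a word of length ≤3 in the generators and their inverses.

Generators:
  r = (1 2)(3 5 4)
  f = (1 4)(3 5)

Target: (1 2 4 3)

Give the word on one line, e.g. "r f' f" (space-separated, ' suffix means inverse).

r' f

  after r': (1 2)(3 4 5)
  after f: (1 2 4 3)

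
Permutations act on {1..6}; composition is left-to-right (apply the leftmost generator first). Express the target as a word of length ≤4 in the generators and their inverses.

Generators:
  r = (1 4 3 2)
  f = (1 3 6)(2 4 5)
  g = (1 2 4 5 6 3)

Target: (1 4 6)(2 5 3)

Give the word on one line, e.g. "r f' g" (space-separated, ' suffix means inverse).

f g r

  after f: (1 3 6)(2 4 5)
  after g: (2 5 4 6)
  after r: (1 4 6)(2 5 3)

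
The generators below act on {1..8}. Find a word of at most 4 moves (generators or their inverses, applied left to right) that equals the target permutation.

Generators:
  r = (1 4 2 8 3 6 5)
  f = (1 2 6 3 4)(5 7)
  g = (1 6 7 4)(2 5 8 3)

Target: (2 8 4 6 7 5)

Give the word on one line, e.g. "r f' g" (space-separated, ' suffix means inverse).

r f

  after r: (1 4 2 8 3 6 5)
  after f: (2 8 4 6 7 5)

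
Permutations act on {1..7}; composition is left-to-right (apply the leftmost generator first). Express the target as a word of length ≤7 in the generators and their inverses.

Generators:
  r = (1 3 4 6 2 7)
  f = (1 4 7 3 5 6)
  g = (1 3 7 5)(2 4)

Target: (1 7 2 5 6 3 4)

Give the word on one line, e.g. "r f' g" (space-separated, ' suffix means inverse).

f' g f f f

  after f': (1 6 5 3 7 4)
  after g: (1 6)(2 4 3 5 7)
  after f: (2 7)(3 6 4 5)
  after f: (1 4 6 7 2 3)
  after f: (1 7 2 5 6 3 4)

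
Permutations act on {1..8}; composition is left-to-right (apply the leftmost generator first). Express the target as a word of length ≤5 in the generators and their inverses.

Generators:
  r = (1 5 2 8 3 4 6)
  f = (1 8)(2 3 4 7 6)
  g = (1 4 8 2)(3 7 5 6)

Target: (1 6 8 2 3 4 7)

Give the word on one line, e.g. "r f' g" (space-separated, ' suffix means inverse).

  after r': (1 6 4 3 8 2 5)
  after r': (1 4 8 5 6 3 2)
  after f': (1 3 6 2 8 5 7 4)
  after g: (1 7 8 6)
  after f: (1 6 8 2 3 4 7)

r' r' f' g f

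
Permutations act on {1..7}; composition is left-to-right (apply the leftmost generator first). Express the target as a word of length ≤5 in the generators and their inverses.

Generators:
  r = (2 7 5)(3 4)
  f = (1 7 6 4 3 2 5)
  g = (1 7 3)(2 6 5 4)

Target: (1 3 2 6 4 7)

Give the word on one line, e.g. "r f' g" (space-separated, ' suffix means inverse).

r' f' g r

  after r': (2 5 7)(3 4)
  after f': (1 5)(3 6 7)
  after g: (1 4 2 6 3 5 7)
  after r: (1 3 2 6 4 7)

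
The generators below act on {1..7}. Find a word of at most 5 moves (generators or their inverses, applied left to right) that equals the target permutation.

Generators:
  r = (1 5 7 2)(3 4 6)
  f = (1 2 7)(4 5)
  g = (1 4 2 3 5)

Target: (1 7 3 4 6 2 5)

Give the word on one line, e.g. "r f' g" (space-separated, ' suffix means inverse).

r' f' r r

  after r': (1 2 7 5)(3 6 4)
  after f': (3 6 5 7 4)
  after r: (1 5 2)(6 7)
  after r: (1 7 3 4 6 2 5)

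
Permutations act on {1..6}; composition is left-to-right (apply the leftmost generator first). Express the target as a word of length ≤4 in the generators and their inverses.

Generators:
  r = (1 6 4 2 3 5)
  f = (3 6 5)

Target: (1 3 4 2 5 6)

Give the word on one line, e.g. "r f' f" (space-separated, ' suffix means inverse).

  after f: (3 6 5)
  after r: (1 6)(2 3 4)
  after f': (1 3 4 2 5 6)

f r f'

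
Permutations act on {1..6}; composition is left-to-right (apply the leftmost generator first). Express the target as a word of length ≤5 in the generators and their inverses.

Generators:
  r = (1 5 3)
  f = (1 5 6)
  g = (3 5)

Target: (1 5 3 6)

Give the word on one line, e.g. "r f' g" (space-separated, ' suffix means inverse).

f r' r' f' g

  after f: (1 5 6)
  after r': (3 5 6)
  after r': (1 3)(5 6)
  after f': (1 3 6)
  after g: (1 5 3 6)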